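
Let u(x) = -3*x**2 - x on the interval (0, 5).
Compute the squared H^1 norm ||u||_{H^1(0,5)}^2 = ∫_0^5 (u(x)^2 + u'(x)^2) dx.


||u||_{H^1}^2 = 49555/6

The H^1 norm (squared) on an interval (0, L) is
  ||u||_{H^1}^2 = ∫_0^L u(x)^2 dx + ∫_0^L u'(x)^2 dx.
Compute u'(x) = -6*x - 1.
Then u(x)^2 = 9*x**4 + 6*x**3 + x**2 and u'(x)^2 = 36*x**2 + 12*x + 1.
Integrate each monomial from 0 to 5 using ∫_0^5 c·x^n dx = c·5^(n+1)/(n+1):
  ∫_0^5 u(x)^2 dx = ∫_0^5 (9*x^4 + 6*x^3 + x^2) dx. Term by term:
    ∫_0^5 9*x^4 dx = 5625;  ∫_0^5 6*x^3 dx = 1875/2;  ∫_0^5 x^2 dx = 125/3.
  Sum: 5625 + 1875/2 + 125/3 = 39625/6.
  ∫_0^5 u'(x)^2 dx = ∫_0^5 (36*x^2 + 12*x + 1) dx. Term by term:
    ∫_0^5 36*x^2 dx = 1500;  ∫_0^5 12*x dx = 150;  ∫_0^5 1 dx = 5.
  Sum: 1500 + 150 + 5 = 1655.
Adding: ||u||_{H^1}^2 = 39625/6 + 1655 = 49555/6.


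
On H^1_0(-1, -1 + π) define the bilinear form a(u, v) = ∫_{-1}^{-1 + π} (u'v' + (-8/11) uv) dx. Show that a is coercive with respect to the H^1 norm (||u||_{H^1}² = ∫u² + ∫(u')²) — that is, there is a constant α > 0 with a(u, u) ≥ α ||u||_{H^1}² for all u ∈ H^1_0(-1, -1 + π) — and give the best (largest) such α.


α = 3/22

Coercivity of a(·,·) on H^1_0(-1, -1 + π) means a(u, u) ≥ α ||u||_{H^1}² for every u ∈ H^1_0.
The interval has length L = π, and Poincaré/coercivity depend only on L. Here a(u, u) = ∫(u')² + (-8/11)·∫u².
Here c = -8/11 < 0 with |c| < (π/L)² = 1, so coercivity still holds. The condition a(u,u) ≥ α||u||_{H^1}² reads (1−α)∫(u')² ≥ (α−c)∫u². Any admissible α is ≤ 1 (rapidly oscillating u have ∫u²/∫(u')² → 0), and α = 1 would force 0 ≥ (1−c)∫u², impossible since c < 1; so 1−α > 0. By the sharp Poincaré inequality on H^1_0 of an interval of length L, ∫(u')² ≥ (π/L)²∫u² with equality for the first sine mode sin(π(x−x₀)/L) (x₀ the left endpoint), so the inequality holds for all u iff (1−α)(π/L)² ≥ α − c, i.e. α ≤ ((π/L)² + c)/((π/L)² + 1) = (1 + c(L/π)²)/(1 + (L/π)²). (Direct route, valid since c ≤ 0: Poincaré gives c∫u² ≥ c(L/π)²∫(u')², so a(u,u) ≥ (1 + c(L/π)²)∫(u')², while ||u||_{H^1}² ≤ (1 + (L/π)²)∫(u')²; dividing yields the same α.) With (π/L)² = 1 and c = -8/11, the largest admissible constant is α = ((π/L)² + c)/((π/L)² + 1).
Simplifying, α = 3/22.


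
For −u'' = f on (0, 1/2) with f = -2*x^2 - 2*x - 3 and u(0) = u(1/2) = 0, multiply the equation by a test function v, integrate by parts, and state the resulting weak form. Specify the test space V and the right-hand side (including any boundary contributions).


V = H^1_0(0, 1/2) (so v(0) = v(1/2) = 0); weak form: ∫_0^1/2 u'v' dx = ∫_0^1/2 (-2*x^2 - 2*x - 3) v dx for all v ∈ V.

Multiply both sides by a test function v and integrate from 0 to 1/2:
  ∫_0^1/2 −u''(x) v(x) dx = ∫_0^1/2 f(x) v(x) dx.
Integrate the LHS by parts once:
  ∫_0^1/2 −u'' v dx = −[u'(x) v(x)]_0^1/2 + ∫_0^1/2 u'(x) v'(x) dx.
Thus ∫_0^1/2 u'(x) v'(x) dx = ∫_0^1/2 f(x) v(x) dx + [u'(x) v(x)]_0^1/2.
Choose V so that boundary terms are either known or forced to vanish.
u is Dirichlet: u(0) = u(1/2) = 0. Let V = H^1_0(0, 1/2); then v(0) = v(1/2) = 0, and [u' v]_0^1/2 = 0.
Weak formulation: find u (satisfying any essential BC) such that ∫_0^1/2 u'(x) v'(x) dx = ∫_0^1/2 f v dx for all v ∈ V.
Substituting f(x) = -2*x^2 - 2*x - 3, the right-hand side is ∫_0^1/2 (-2*x^2 - 2*x - 3) v dx.


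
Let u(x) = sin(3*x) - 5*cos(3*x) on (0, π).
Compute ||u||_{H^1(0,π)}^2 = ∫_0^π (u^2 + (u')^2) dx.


||u||_{H^1(0,π)}^2 = 130*π

u'(x) = 15*sin(3*x) + 3*cos(3*x).
Expand u² and (u')² and integrate term by term on (0, π), using: for integers n ≥ 1, ∫_0^π sin²(nx) dx = ∫_0^π cos²(nx) dx = π/2; for n ≠ n', ∫_0^π sin(nx)sin(n'x) dx = ∫_0^π cos(nx)cos(n'x) dx = 0; and by product-to-sum, ∫_0^π sin(nx)cos(n'x) dx = ½∫_0^π [sin((n+n')x) + sin((n−n')x)] dx, which is 0 when n+n' is even and 2n/(n²−n'²) when n+n' is odd (it need not vanish on (0, π)).
  u² squared terms: (-5)²·∫cos(3x)² dx = 25·π/2 = 25*π/2;  (1)²·∫sin(3x)² dx = 1·π/2 = π/2.
  u² cross terms: 2·(-5)·(1)·∫cos(3x)·sin(3x) dx = -10·(0) = 0.
  So ∫_0^π u² dx = 25*π/2 + π/2 + 0 = 13*π.
  (u')² squared terms: (3)²·∫cos(3x)² dx = 9·π/2 = 9*π/2;  (15)²·∫sin(3x)² dx = 225·π/2 = 225*π/2.
  (u')² cross terms: 2·(3)·(15)·∫cos(3x)·sin(3x) dx = 90·(0) = 0.
  So ∫_0^π (u')² dx = 9*π/2 + 225*π/2 + 0 = 117*π.
||u||_{H^1}^2 = (13*π) + (117*π) = 130*π.


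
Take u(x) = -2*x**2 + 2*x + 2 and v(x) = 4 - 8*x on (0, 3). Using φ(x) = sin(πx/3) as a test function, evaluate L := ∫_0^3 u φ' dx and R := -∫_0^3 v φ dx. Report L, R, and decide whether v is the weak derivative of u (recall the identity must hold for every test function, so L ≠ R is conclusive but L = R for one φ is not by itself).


LHS = 24/π, RHS = 48/π. No, v is not the weak derivative of u.

u(x) = -2*x**2 + 2*x + 2, classical derivative u'(x) = 2 - 4*x.
φ(x) = sin(πx/3), so φ'(x) = π*cos(π*x/3)/3.
Note φ(0) = φ(3) = 0, so the boundary term u·φ vanishes.
LHS = ∫_0^3 u(x) φ'(x) dx = ∫_0^3 (-2*π*x^2*cos(π*x/3)/3 + 2*π*x*cos(π*x/3)/3 + 2*π*cos(π*x/3)/3) dx. Term by term:
  ∫_0^3 2*π*cos(π*x/3)/3 dx = 0;  ∫_0^3 -2*π*x^2*cos(π*x/3)/3 dx = 36/π;  ∫_0^3 2*π*x*cos(π*x/3)/3 dx = -12/π.
Sum: 0 + 36/π − 12/π = 24/π.
So LHS = 24/π.
∫_0^3 v(x) φ(x) dx = ∫_0^3 (-8*x*sin(π*x/3) + 4*sin(π*x/3)) dx. Term by term:
  ∫_0^3 4*sin(π*x/3) dx = 24/π;  ∫_0^3 -8*x*sin(π*x/3) dx = -72/π.
Sum: 24/π − 72/π = -48/π.
So RHS = -∫_0^3 v(x) φ(x) dx = 48/π.
LHS − RHS = -24/π ≠ 0, so the identity fails.
(For a valid weak derivative the identity must hold for EVERY test function, in particular this one. The failure shows v is NOT the weak derivative of u.)
Correct weak derivative would be u'(x) = 2 - 4*x.


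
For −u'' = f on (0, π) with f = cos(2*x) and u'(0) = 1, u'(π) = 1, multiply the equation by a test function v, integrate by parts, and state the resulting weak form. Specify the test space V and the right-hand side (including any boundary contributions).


V = H^1(0, π) (v unrestricted at boundary; u is determined up to an additive constant); weak form: ∫_0^π u'v' dx = ∫_0^π (cos(2*x)) v dx + v(π) − v(0) for all v ∈ V.

Multiply both sides by a test function v and integrate from 0 to π:
  ∫_0^π −u''(x) v(x) dx = ∫_0^π f(x) v(x) dx.
Integrate the LHS by parts once:
  ∫_0^π −u'' v dx = −[u'(x) v(x)]_0^π + ∫_0^π u'(x) v'(x) dx.
Thus ∫_0^π u'(x) v'(x) dx = ∫_0^π f(x) v(x) dx + [u'(x) v(x)]_0^π.
Choose V so that boundary terms are either known or forced to vanish.
u has inhomogeneous Neumann u'(0) = 1, u'(π) = 1. [u' v]_0^π = (1)·v(π) − (1)·v(0) = v(π) − v(0). Take V = H^1(0, π); boundary term becomes part of RHS.
Weak formulation: find u (satisfying any essential BC) such that ∫_0^π u'(x) v'(x) dx = ∫_0^π f v dx + v(π) − v(0) for all v ∈ V (Neumann data are natural BCs: they enter the RHS as boundary terms).
Substituting f(x) = cos(2*x), the right-hand side is ∫_0^π (cos(2*x)) v dx + v(π) − v(0).
Compatibility check (pure Neumann): taking v ≡ 1 ∈ V gives 0 = ∫_0^π f dx + (1) − (1), i.e. ∫_0^π f dx must equal u'(0) − u'(π) = 0. Indeed ∫_0^π (cos(2*x)) dx = 0, so the data are compatible. The solution is then unique only up to an additive constant (fix it e.g. by requiring ∫_0^π u dx = 0).


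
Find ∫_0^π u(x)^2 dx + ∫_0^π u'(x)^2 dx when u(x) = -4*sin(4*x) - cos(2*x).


||u||_{H^1(0,π)}^2 = 277*π/2

u'(x) = 2*sin(2*x) - 16*cos(4*x).
Expand u² and (u')² and integrate term by term on (0, π), using: for integers n ≥ 1, ∫_0^π sin²(nx) dx = ∫_0^π cos²(nx) dx = π/2; for n ≠ n', ∫_0^π sin(nx)sin(n'x) dx = ∫_0^π cos(nx)cos(n'x) dx = 0; and by product-to-sum, ∫_0^π sin(nx)cos(n'x) dx = ½∫_0^π [sin((n+n')x) + sin((n−n')x)] dx, which is 0 when n+n' is even and 2n/(n²−n'²) when n+n' is odd (it need not vanish on (0, π)).
  u² squared terms: (-1)²·∫cos(2x)² dx = 1·π/2 = π/2;  (-4)²·∫sin(4x)² dx = 16·π/2 = 8*π.
  u² cross terms: 2·(-1)·(-4)·∫cos(2x)·sin(4x) dx = 8·(0) = 0.
  So ∫_0^π u² dx = π/2 + 8*π + 0 = 17*π/2.
  (u')² squared terms: (-16)²·∫cos(4x)² dx = 256·π/2 = 128*π;  (2)²·∫sin(2x)² dx = 4·π/2 = 2*π.
  (u')² cross terms: 2·(-16)·(2)·∫cos(4x)·sin(2x) dx = -64·(0) = 0.
  So ∫_0^π (u')² dx = 128*π + 2*π + 0 = 130*π.
||u||_{H^1}^2 = (17*π/2) + (130*π) = 277*π/2.


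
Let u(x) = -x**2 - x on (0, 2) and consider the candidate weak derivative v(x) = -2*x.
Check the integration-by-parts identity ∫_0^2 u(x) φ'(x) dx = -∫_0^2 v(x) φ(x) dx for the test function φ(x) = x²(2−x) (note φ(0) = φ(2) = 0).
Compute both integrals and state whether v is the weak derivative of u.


LHS = 68/15, RHS = 16/5. No, v is not the weak derivative of u.

u(x) = -x**2 - x, classical derivative u'(x) = -2*x - 1.
φ(x) = x²(2−x), so φ'(x) = x*(4 - 3*x).
Note φ(0) = φ(2) = 0, so the boundary term u·φ vanishes.
LHS = ∫_0^2 u(x) φ'(x) dx = ∫_0^2 (3*x^4 - x^3 - 4*x^2) dx. Term by term:
  ∫_0^2 3*x^4 dx = 96/5;  ∫_0^2 -x^3 dx = -4;  ∫_0^2 -4*x^2 dx = -32/3.
Sum: 96/5 − 4 − 32/3 = 68/15.
So LHS = 68/15.
∫_0^2 v(x) φ(x) dx = ∫_0^2 (2*x^4 - 4*x^3) dx. Term by term:
  ∫_0^2 2*x^4 dx = 64/5;  ∫_0^2 -4*x^3 dx = -16.
Sum: 64/5 − 16 = -16/5.
So RHS = -∫_0^2 v(x) φ(x) dx = 16/5.
LHS − RHS = 4/3 ≠ 0, so the identity fails.
(For a valid weak derivative the identity must hold for EVERY test function, in particular this one. The failure shows v is NOT the weak derivative of u.)
Correct weak derivative would be u'(x) = -2*x - 1.


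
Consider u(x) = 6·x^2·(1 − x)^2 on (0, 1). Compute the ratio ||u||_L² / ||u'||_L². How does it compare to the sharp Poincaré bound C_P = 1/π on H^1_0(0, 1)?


||u||_L² / ||u'||_L² = sqrt(3)/6 < C_P = 1/π.

u(x) = 6·x^2·(1 − x)^2, so u'(x) = 12*x*(x - 1)*(2*x - 1).
u(x) = 6·x^2·(1 − x)^2 vanishes at x = 0 and x = 1, so u ∈ H^1_0(0, 1). Differentiate via the product rule and integrate the resulting polynomials term by term.
  ∫_0^1 u² dx = ∫_0^1 (36*x^8 - 144*x^7 + 216*x^6 - 144*x^5 + 36*x^4) dx. Term by term:
    ∫_0^1 36*x^8 dx = 4;  ∫_0^1 -144*x^7 dx = -18;  ∫_0^1 216*x^6 dx = 216/7;
    ∫_0^1 -144*x^5 dx = -24;  ∫_0^1 36*x^4 dx = 36/5.
  Sum: 4 − 18 + 216/7 − 24 + 36/5 = 2/35.
  ∫_0^1 (u')² dx = ∫_0^1 (576*x^6 - 1728*x^5 + 1872*x^4 - 864*x^3 + 144*x^2) dx. Term by term:
    ∫_0^1 576*x^6 dx = 576/7;  ∫_0^1 -1728*x^5 dx = -288;  ∫_0^1 1872*x^4 dx = 1872/5;
    ∫_0^1 -864*x^3 dx = -216;  ∫_0^1 144*x^2 dx = 48.
  Sum: 576/7 − 288 + 1872/5 − 216 + 48 = 24/35.
∫_0^1 u² dx = 2/35, so ||u||_L² = sqrt(70)/35.
∫_0^1 (u')² dx = 24/35, so ||u'||_L² = 2*sqrt(210)/35.
Ratio ||u||_L² / ||u'||_L² = sqrt(3)/6.
Sharp Poincaré constant on H^1_0(0, 1) is C_P = L/π = 1/π, achieved by sin(π·x).
A polynomial bump cannot attain the sharp Poincaré constant (only the first sine eigenfunction does), so the ratio is strictly less than C_P, consistent with ||u||_L² ≤ C_P ||u'||_L².


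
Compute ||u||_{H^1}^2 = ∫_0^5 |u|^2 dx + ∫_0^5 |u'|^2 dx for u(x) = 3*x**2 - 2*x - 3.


||u||_{H^1}^2 = 13745/3

The H^1 norm (squared) on an interval (0, L) is
  ||u||_{H^1}^2 = ∫_0^L u(x)^2 dx + ∫_0^L u'(x)^2 dx.
Compute u'(x) = 6*x - 2.
Then u(x)^2 = 9*x**4 - 12*x**3 - 14*x**2 + 12*x + 9 and u'(x)^2 = 36*x**2 - 24*x + 4.
Integrate each monomial from 0 to 5 using ∫_0^5 c·x^n dx = c·5^(n+1)/(n+1):
  ∫_0^5 u(x)^2 dx = ∫_0^5 (9*x^4 - 12*x^3 - 14*x^2 + 12*x + 9) dx. Term by term:
    ∫_0^5 9*x^4 dx = 5625;  ∫_0^5 -12*x^3 dx = -1875;  ∫_0^5 -14*x^2 dx = -1750/3;
    ∫_0^5 12*x dx = 150;  ∫_0^5 9 dx = 45.
  Sum: 5625 − 1875 − 1750/3 + 150 + 45 = 10085/3.
  ∫_0^5 u'(x)^2 dx = ∫_0^5 (36*x^2 - 24*x + 4) dx. Term by term:
    ∫_0^5 36*x^2 dx = 1500;  ∫_0^5 -24*x dx = -300;  ∫_0^5 4 dx = 20.
  Sum: 1500 − 300 + 20 = 1220.
Adding: ||u||_{H^1}^2 = 10085/3 + 1220 = 13745/3.


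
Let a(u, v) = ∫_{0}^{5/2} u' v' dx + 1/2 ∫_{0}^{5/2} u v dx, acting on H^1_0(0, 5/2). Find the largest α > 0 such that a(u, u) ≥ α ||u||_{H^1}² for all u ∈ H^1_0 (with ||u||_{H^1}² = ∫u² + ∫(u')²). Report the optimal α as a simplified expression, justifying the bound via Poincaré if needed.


α = (25 + 8*π^2)/(2*(25 + 4*π^2))

Coercivity of a(·,·) on H^1_0(0, 5/2) means a(u, u) ≥ α ||u||_{H^1}² for every u ∈ H^1_0.
The interval has length L = 5/2, and Poincaré/coercivity depend only on L. Here a(u, u) = ∫(u')² + (1/2)·∫u².
Here 0 < c = 1/2 < 1. The condition a(u,u) ≥ α||u||_{H^1}² reads (1−α)∫(u')² ≥ (α−c)∫u². Any admissible α is ≤ 1 (rapidly oscillating u have ∫u²/∫(u')² → 0), and α = 1 would force 0 ≥ (1−c)∫u², impossible since c < 1; so 1−α > 0. By the sharp Poincaré inequality on H^1_0 of an interval of length L, ∫(u')² ≥ (π/L)²∫u² with equality for the first sine mode sin(π(x−x₀)/L) (x₀ the left endpoint), so the inequality holds for all u iff (1−α)(π/L)² ≥ α − c, i.e. α ≤ ((π/L)² + c)/((π/L)² + 1) = (1 + c(L/π)²)/(1 + (L/π)²). With (π/L)² = 4*π^2/25 and c = 1/2, the largest admissible constant is α = ((π/L)² + c)/((π/L)² + 1).
Simplifying, α = (25 + 8*π^2)/(2*(25 + 4*π^2)).


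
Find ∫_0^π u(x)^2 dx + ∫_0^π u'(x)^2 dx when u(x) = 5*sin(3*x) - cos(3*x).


||u||_{H^1(0,π)}^2 = 130*π

u'(x) = 3*sin(3*x) + 15*cos(3*x).
Expand u² and (u')² and integrate term by term on (0, π), using: for integers n ≥ 1, ∫_0^π sin²(nx) dx = ∫_0^π cos²(nx) dx = π/2; for n ≠ n', ∫_0^π sin(nx)sin(n'x) dx = ∫_0^π cos(nx)cos(n'x) dx = 0; and by product-to-sum, ∫_0^π sin(nx)cos(n'x) dx = ½∫_0^π [sin((n+n')x) + sin((n−n')x)] dx, which is 0 when n+n' is even and 2n/(n²−n'²) when n+n' is odd (it need not vanish on (0, π)).
  u² squared terms: (-1)²·∫cos(3x)² dx = 1·π/2 = π/2;  (5)²·∫sin(3x)² dx = 25·π/2 = 25*π/2.
  u² cross terms: 2·(-1)·(5)·∫cos(3x)·sin(3x) dx = -10·(0) = 0.
  So ∫_0^π u² dx = π/2 + 25*π/2 + 0 = 13*π.
  (u')² squared terms: (3)²·∫sin(3x)² dx = 9·π/2 = 9*π/2;  (15)²·∫cos(3x)² dx = 225·π/2 = 225*π/2.
  (u')² cross terms: 2·(3)·(15)·∫sin(3x)·cos(3x) dx = 90·(0) = 0.
  So ∫_0^π (u')² dx = 9*π/2 + 225*π/2 + 0 = 117*π.
||u||_{H^1}^2 = (13*π) + (117*π) = 130*π.


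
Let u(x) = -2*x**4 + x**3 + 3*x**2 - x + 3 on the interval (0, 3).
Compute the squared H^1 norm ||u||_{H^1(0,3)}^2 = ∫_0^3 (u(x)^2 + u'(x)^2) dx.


||u||_{H^1}^2 = 1006671/70

The H^1 norm (squared) on an interval (0, L) is
  ||u||_{H^1}^2 = ∫_0^L u(x)^2 dx + ∫_0^L u'(x)^2 dx.
Compute u'(x) = -8*x**3 + 3*x**2 + 6*x - 1.
Then u(x)^2 = 4*x**8 - 4*x**7 - 11*x**6 + 10*x**5 - 5*x**4 + 19*x**2 - 6*x + 9 and u'(x)^2 = 64*x**6 - 48*x**5 - 87*x**4 + 52*x**3 + 30*x**2 - 12*x + 1.
Integrate each monomial from 0 to 3 using ∫_0^3 c·x^n dx = c·3^(n+1)/(n+1):
  ∫_0^3 u(x)^2 dx = ∫_0^3 (4*x^8 - 4*x^7 - 11*x^6 + 10*x^5 - 5*x^4 + 19*x^2 - 6*x + 9) dx. Term by term:
    ∫_0^3 4*x^8 dx = 8748;  ∫_0^3 -4*x^7 dx = -6561/2;  ∫_0^3 -11*x^6 dx = -24057/7;
    ∫_0^3 10*x^5 dx = 1215;  ∫_0^3 -5*x^4 dx = -243;  ∫_0^3 19*x^2 dx = 171;
    ∫_0^3 -6*x dx = -27;  ∫_0^3 9 dx = 27.
  Sum: 8748 − 6561/2 − 24057/7 + 1215 − 243 + 171 − 27 + 27 = 44433/14.
  ∫_0^3 u'(x)^2 dx = ∫_0^3 (64*x^6 - 48*x^5 - 87*x^4 + 52*x^3 + 30*x^2 - 12*x + 1) dx. Term by term:
    ∫_0^3 64*x^6 dx = 139968/7;  ∫_0^3 -48*x^5 dx = -5832;  ∫_0^3 -87*x^4 dx = -21141/5;
    ∫_0^3 52*x^3 dx = 1053;  ∫_0^3 30*x^2 dx = 270;  ∫_0^3 -12*x dx = -54;
    ∫_0^3 1 dx = 3.
  Sum: 139968/7 − 5832 − 21141/5 + 1053 + 270 − 54 + 3 = 392253/35.
Adding: ||u||_{H^1}^2 = 44433/14 + 392253/35 = 1006671/70.


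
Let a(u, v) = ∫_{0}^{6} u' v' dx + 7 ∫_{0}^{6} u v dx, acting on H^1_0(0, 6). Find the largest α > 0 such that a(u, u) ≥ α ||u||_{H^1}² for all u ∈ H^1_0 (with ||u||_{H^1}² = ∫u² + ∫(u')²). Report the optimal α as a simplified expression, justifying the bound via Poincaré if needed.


α = 1

Coercivity of a(·,·) on H^1_0(0, 6) means a(u, u) ≥ α ||u||_{H^1}² for every u ∈ H^1_0.
The interval has length L = 6, and Poincaré/coercivity depend only on L. Here a(u, u) = ∫(u')² + (7)·∫u².
Here c = 7 ≥ 1, so a(u,u) = ∫(u')² + c∫u² ≥ ∫(u')² + ∫u² = ||u||_{H^1}², i.e. α = 1 works. No larger α is possible: a(u,u) ≥ α||u||_{H^1}² means (1−α)∫(u')² ≥ (α−c)∫u², and for the modes u_n = sin(nπ(x−x₀)/L) (x₀ the left endpoint) one has ∫u_n²/∫(u_n')² = (L/(nπ))² → 0, so a(u_n,u_n)/||u_n||_{H^1}² → 1. Hence the optimal constant is α = 1.
Therefore α = 1.


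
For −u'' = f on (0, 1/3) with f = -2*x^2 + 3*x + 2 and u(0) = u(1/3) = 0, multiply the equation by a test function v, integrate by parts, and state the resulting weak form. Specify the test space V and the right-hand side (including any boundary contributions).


V = H^1_0(0, 1/3) (so v(0) = v(1/3) = 0); weak form: ∫_0^1/3 u'v' dx = ∫_0^1/3 (-2*x^2 + 3*x + 2) v dx for all v ∈ V.

Multiply both sides by a test function v and integrate from 0 to 1/3:
  ∫_0^1/3 −u''(x) v(x) dx = ∫_0^1/3 f(x) v(x) dx.
Integrate the LHS by parts once:
  ∫_0^1/3 −u'' v dx = −[u'(x) v(x)]_0^1/3 + ∫_0^1/3 u'(x) v'(x) dx.
Thus ∫_0^1/3 u'(x) v'(x) dx = ∫_0^1/3 f(x) v(x) dx + [u'(x) v(x)]_0^1/3.
Choose V so that boundary terms are either known or forced to vanish.
u is Dirichlet: u(0) = u(1/3) = 0. Let V = H^1_0(0, 1/3); then v(0) = v(1/3) = 0, and [u' v]_0^1/3 = 0.
Weak formulation: find u (satisfying any essential BC) such that ∫_0^1/3 u'(x) v'(x) dx = ∫_0^1/3 f v dx for all v ∈ V.
Substituting f(x) = -2*x^2 + 3*x + 2, the right-hand side is ∫_0^1/3 (-2*x^2 + 3*x + 2) v dx.


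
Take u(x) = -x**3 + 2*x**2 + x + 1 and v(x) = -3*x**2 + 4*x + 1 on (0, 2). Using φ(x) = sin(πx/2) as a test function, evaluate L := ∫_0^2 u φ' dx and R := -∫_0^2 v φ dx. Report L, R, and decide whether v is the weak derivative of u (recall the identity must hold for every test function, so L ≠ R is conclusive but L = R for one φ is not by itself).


LHS = -96/π^3 + 4/π, RHS = -96/π^3 + 4/π. Yes, v = u' weakly.

u(x) = -x**3 + 2*x**2 + x + 1, classical derivative u'(x) = -3*x**2 + 4*x + 1.
φ(x) = sin(πx/2), so φ'(x) = π*cos(π*x/2)/2.
Note φ(0) = φ(2) = 0, so the boundary term u·φ vanishes.
LHS = ∫_0^2 u(x) φ'(x) dx = ∫_0^2 (-π*x^3*cos(π*x/2)/2 + π*x^2*cos(π*x/2) + π*x*cos(π*x/2)/2 + π*cos(π*x/2)/2) dx. Term by term:
  ∫_0^2 π*cos(π*x/2)/2 dx = 0;  ∫_0^2 π*x^2*cos(π*x/2) dx = -16/π;  ∫_0^2 π*x*cos(π*x/2)/2 dx = -4/π;
  ∫_0^2 -π*x^3*cos(π*x/2)/2 dx = -96/π^3 + 24/π.
Sum: 0 − 16/π − 4/π + -96/π^3 + 24/π = -96/π^3 + 4/π.
So LHS = -96/π^3 + 4/π.
∫_0^2 v(x) φ(x) dx = ∫_0^2 (-3*x^2*sin(π*x/2) + 4*x*sin(π*x/2) + sin(π*x/2)) dx. Term by term:
  ∫_0^2 -3*x^2*sin(π*x/2) dx = -24/π + 96/π^3;  ∫_0^2 4*x*sin(π*x/2) dx = 16/π;  ∫_0^2 sin(π*x/2) dx = 4/π.
Sum: -24/π + 96/π^3 + 16/π + 4/π = -4/π + 96/π^3.
So RHS = -∫_0^2 v(x) φ(x) dx = -96/π^3 + 4/π.
LHS = RHS, so the identity holds for this test φ.
Moreover u is smooth here and v(x) = u'(x) = -3*x**2 + 4*x + 1 pointwise, so the identity holds for every test function. Hence v is the weak derivative of u.


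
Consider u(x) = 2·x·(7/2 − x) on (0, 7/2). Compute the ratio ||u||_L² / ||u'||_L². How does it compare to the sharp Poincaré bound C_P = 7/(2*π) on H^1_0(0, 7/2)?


||u||_L² / ||u'||_L² = 7*sqrt(10)/20 < C_P = 7/(2*π).

u(x) = 2·x·(7/2 − x), so u'(x) = 7 - 4*x.
u(x) = 2·x·(7/2 − x) vanishes at x = 0 and x = 7/2, so u ∈ H^1_0(0, 7/2). Differentiate via the product rule and integrate the resulting polynomials term by term.
  ∫_0^7/2 u² dx = ∫_0^7/2 (4*x^4 - 28*x^3 + 49*x^2) dx. Term by term:
    ∫_0^7/2 4*x^4 dx = 16807/40;  ∫_0^7/2 -28*x^3 dx = -16807/16;  ∫_0^7/2 49*x^2 dx = 16807/24.
  Sum: 16807/40 − 16807/16 + 16807/24 = 16807/240.
  ∫_0^7/2 (u')² dx = ∫_0^7/2 (16*x^2 - 56*x + 49) dx. Term by term:
    ∫_0^7/2 16*x^2 dx = 686/3;  ∫_0^7/2 -56*x dx = -343;  ∫_0^7/2 49 dx = 343/2.
  Sum: 686/3 − 343 + 343/2 = 343/6.
∫_0^7/2 u² dx = 16807/240, so ||u||_L² = 49*sqrt(105)/60.
∫_0^7/2 (u')² dx = 343/6, so ||u'||_L² = 7*sqrt(42)/6.
Ratio ||u||_L² / ||u'||_L² = 7*sqrt(10)/20.
Sharp Poincaré constant on H^1_0(0, 7/2) is C_P = L/π = 7/(2*π), achieved by sin(2*π/7·x).
A polynomial bump cannot attain the sharp Poincaré constant (only the first sine eigenfunction does), so the ratio is strictly less than C_P, consistent with ||u||_L² ≤ C_P ||u'||_L².


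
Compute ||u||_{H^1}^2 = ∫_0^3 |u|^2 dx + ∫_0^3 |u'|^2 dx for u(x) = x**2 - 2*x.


||u||_{H^1}^2 = 78/5

The H^1 norm (squared) on an interval (0, L) is
  ||u||_{H^1}^2 = ∫_0^L u(x)^2 dx + ∫_0^L u'(x)^2 dx.
Compute u'(x) = 2*x - 2.
Then u(x)^2 = x**4 - 4*x**3 + 4*x**2 and u'(x)^2 = 4*x**2 - 8*x + 4.
Integrate each monomial from 0 to 3 using ∫_0^3 c·x^n dx = c·3^(n+1)/(n+1):
  ∫_0^3 u(x)^2 dx = ∫_0^3 (x^4 - 4*x^3 + 4*x^2) dx. Term by term:
    ∫_0^3 x^4 dx = 243/5;  ∫_0^3 -4*x^3 dx = -81;  ∫_0^3 4*x^2 dx = 36.
  Sum: 243/5 − 81 + 36 = 18/5.
  ∫_0^3 u'(x)^2 dx = ∫_0^3 (4*x^2 - 8*x + 4) dx. Term by term:
    ∫_0^3 4*x^2 dx = 36;  ∫_0^3 -8*x dx = -36;  ∫_0^3 4 dx = 12.
  Sum: 36 − 36 + 12 = 12.
Adding: ||u||_{H^1}^2 = 18/5 + 12 = 78/5.


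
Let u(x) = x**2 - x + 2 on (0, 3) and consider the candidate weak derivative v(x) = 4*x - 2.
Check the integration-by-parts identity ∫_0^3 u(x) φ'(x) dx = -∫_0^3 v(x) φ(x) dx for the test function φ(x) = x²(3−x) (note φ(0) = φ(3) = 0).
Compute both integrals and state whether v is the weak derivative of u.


LHS = -351/20, RHS = -351/10. No, v is not the weak derivative of u.

u(x) = x**2 - x + 2, classical derivative u'(x) = 2*x - 1.
φ(x) = x²(3−x), so φ'(x) = 3*x*(2 - x).
Note φ(0) = φ(3) = 0, so the boundary term u·φ vanishes.
LHS = ∫_0^3 u(x) φ'(x) dx = ∫_0^3 (-3*x^4 + 9*x^3 - 12*x^2 + 12*x) dx. Term by term:
  ∫_0^3 -3*x^4 dx = -729/5;  ∫_0^3 9*x^3 dx = 729/4;  ∫_0^3 -12*x^2 dx = -108;
  ∫_0^3 12*x dx = 54.
Sum: -729/5 + 729/4 − 108 + 54 = -351/20.
So LHS = -351/20.
∫_0^3 v(x) φ(x) dx = ∫_0^3 (-4*x^4 + 14*x^3 - 6*x^2) dx. Term by term:
  ∫_0^3 -4*x^4 dx = -972/5;  ∫_0^3 14*x^3 dx = 567/2;  ∫_0^3 -6*x^2 dx = -54.
Sum: -972/5 + 567/2 − 54 = 351/10.
So RHS = -∫_0^3 v(x) φ(x) dx = -351/10.
LHS − RHS = 351/20 ≠ 0, so the identity fails.
(For a valid weak derivative the identity must hold for EVERY test function, in particular this one. The failure shows v is NOT the weak derivative of u.)
Correct weak derivative would be u'(x) = 2*x - 1.


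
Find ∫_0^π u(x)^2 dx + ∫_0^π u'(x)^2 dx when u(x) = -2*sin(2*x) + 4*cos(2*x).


||u||_{H^1(0,π)}^2 = 50*π

u'(x) = -8*sin(2*x) - 4*cos(2*x).
Expand u² and (u')² and integrate term by term on (0, π), using: for integers n ≥ 1, ∫_0^π sin²(nx) dx = ∫_0^π cos²(nx) dx = π/2; for n ≠ n', ∫_0^π sin(nx)sin(n'x) dx = ∫_0^π cos(nx)cos(n'x) dx = 0; and by product-to-sum, ∫_0^π sin(nx)cos(n'x) dx = ½∫_0^π [sin((n+n')x) + sin((n−n')x)] dx, which is 0 when n+n' is even and 2n/(n²−n'²) when n+n' is odd (it need not vanish on (0, π)).
  u² squared terms: (-2)²·∫sin(2x)² dx = 4·π/2 = 2*π;  (4)²·∫cos(2x)² dx = 16·π/2 = 8*π.
  u² cross terms: 2·(-2)·(4)·∫sin(2x)·cos(2x) dx = -16·(0) = 0.
  So ∫_0^π u² dx = 2*π + 8*π + 0 = 10*π.
  (u')² squared terms: (-8)²·∫sin(2x)² dx = 64·π/2 = 32*π;  (-4)²·∫cos(2x)² dx = 16·π/2 = 8*π.
  (u')² cross terms: 2·(-8)·(-4)·∫sin(2x)·cos(2x) dx = 64·(0) = 0.
  So ∫_0^π (u')² dx = 32*π + 8*π + 0 = 40*π.
||u||_{H^1}^2 = (10*π) + (40*π) = 50*π.


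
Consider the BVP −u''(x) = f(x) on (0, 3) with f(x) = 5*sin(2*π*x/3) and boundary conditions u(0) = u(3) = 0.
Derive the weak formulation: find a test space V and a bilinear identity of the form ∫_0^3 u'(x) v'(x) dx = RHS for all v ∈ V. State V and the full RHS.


V = H^1_0(0, 3) (so v(0) = v(3) = 0); weak form: ∫_0^3 u'v' dx = ∫_0^3 (5*sin(2*π*x/3)) v dx for all v ∈ V.

Multiply both sides by a test function v and integrate from 0 to 3:
  ∫_0^3 −u''(x) v(x) dx = ∫_0^3 f(x) v(x) dx.
Integrate the LHS by parts once:
  ∫_0^3 −u'' v dx = −[u'(x) v(x)]_0^3 + ∫_0^3 u'(x) v'(x) dx.
Thus ∫_0^3 u'(x) v'(x) dx = ∫_0^3 f(x) v(x) dx + [u'(x) v(x)]_0^3.
Choose V so that boundary terms are either known or forced to vanish.
u is Dirichlet: u(0) = u(3) = 0. Let V = H^1_0(0, 3); then v(0) = v(3) = 0, and [u' v]_0^3 = 0.
Weak formulation: find u (satisfying any essential BC) such that ∫_0^3 u'(x) v'(x) dx = ∫_0^3 f v dx for all v ∈ V.
Substituting f(x) = 5*sin(2*π*x/3), the right-hand side is ∫_0^3 (5*sin(2*π*x/3)) v dx.


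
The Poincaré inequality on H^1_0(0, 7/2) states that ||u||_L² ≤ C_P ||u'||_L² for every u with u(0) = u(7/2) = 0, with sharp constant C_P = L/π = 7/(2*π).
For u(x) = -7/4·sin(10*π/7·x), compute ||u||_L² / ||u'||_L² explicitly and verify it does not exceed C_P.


||u||_L² / ||u'||_L² = 7/(10*π) < C_P = 7/(2*π).

u(x) = -7/4·sin(10*π/7·x), so u'(x) = -5*π*cos(10*π*x/7)/2.
Writing u(x) = A·sin(kπx/L) with A = -7/4 and k = 5, use ∫_0^L sin²(kπx/L) dx = L/2 and ∫_0^L cos²(kπx/L) dx = L/2.
u² = 49/16·sin²(10*π/7·x) and (u')² = 25*π^2/4·cos²(10*π/7·x), and each of sin², cos² integrates to L/2 = 7/4 over (0, 7/2).
∫_0^7/2 u² dx = 343/64, so ||u||_L² = 7*sqrt(7)/8.
∫_0^7/2 (u')² dx = 175*π^2/16, so ||u'||_L² = 5*sqrt(7)*π/4.
Ratio ||u||_L² / ||u'||_L² = 7/(10*π).
Sharp Poincaré constant on H^1_0(0, 7/2) is C_P = L/π = 7/(2*π), achieved by sin(2*π/7·x).
This is the k = 5 harmonic; the ratio L/(kπ) is strictly less than C_P = L/π, consistent with the sharp inequality ||u||_L² ≤ C_P ||u'||_L².


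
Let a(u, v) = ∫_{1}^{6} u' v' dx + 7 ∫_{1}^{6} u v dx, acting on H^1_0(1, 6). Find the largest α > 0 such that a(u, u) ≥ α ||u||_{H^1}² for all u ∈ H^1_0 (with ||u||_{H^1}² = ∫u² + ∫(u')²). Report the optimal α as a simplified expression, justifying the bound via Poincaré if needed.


α = 1

Coercivity of a(·,·) on H^1_0(1, 6) means a(u, u) ≥ α ||u||_{H^1}² for every u ∈ H^1_0.
The interval has length L = 5, and Poincaré/coercivity depend only on L. Here a(u, u) = ∫(u')² + (7)·∫u².
Here c = 7 ≥ 1, so a(u,u) = ∫(u')² + c∫u² ≥ ∫(u')² + ∫u² = ||u||_{H^1}², i.e. α = 1 works. No larger α is possible: a(u,u) ≥ α||u||_{H^1}² means (1−α)∫(u')² ≥ (α−c)∫u², and for the modes u_n = sin(nπ(x−x₀)/L) (x₀ the left endpoint) one has ∫u_n²/∫(u_n')² = (L/(nπ))² → 0, so a(u_n,u_n)/||u_n||_{H^1}² → 1. Hence the optimal constant is α = 1.
Therefore α = 1.


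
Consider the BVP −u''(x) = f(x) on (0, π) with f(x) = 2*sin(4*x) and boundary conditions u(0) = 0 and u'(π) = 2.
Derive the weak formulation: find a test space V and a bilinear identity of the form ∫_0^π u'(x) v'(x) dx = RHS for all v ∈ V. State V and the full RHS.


V = {v ∈ H^1(0, π) : v(0) = 0} (test functions vanish at x = 0 where u is specified); weak form: ∫_0^π u'v' dx = ∫_0^π (2*sin(4*x)) v dx + 2·v(π) for all v ∈ V.

Multiply both sides by a test function v and integrate from 0 to π:
  ∫_0^π −u''(x) v(x) dx = ∫_0^π f(x) v(x) dx.
Integrate the LHS by parts once:
  ∫_0^π −u'' v dx = −[u'(x) v(x)]_0^π + ∫_0^π u'(x) v'(x) dx.
Thus ∫_0^π u'(x) v'(x) dx = ∫_0^π f(x) v(x) dx + [u'(x) v(x)]_0^π.
Choose V so that boundary terms are either known or forced to vanish.
Mixed BC: u(0) = 0 (Dirichlet) and u'(π) = 2 (Neumann). Define V = {v ∈ H^1(0, π) : v(0) = 0}. Then [u' v]_0^π = u'(π)·v(π) − u'(0)·0 = 2·v(π).
Weak formulation: find u (satisfying any essential BC) such that ∫_0^π u'(x) v'(x) dx = ∫_0^π f v dx + 2·v(π) for all v ∈ V (Dirichlet at 0 absorbed into V; Neumann datum at x = π contributes the boundary term).
Substituting f(x) = 2*sin(4*x), the right-hand side is ∫_0^π (2*sin(4*x)) v dx + 2·v(π).


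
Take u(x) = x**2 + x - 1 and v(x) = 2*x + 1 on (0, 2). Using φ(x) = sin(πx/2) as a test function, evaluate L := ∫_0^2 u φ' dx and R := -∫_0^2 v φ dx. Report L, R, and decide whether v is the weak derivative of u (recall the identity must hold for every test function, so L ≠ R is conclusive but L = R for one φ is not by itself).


LHS = -12/π, RHS = -12/π. Yes, v = u' weakly.

u(x) = x**2 + x - 1, classical derivative u'(x) = 2*x + 1.
φ(x) = sin(πx/2), so φ'(x) = π*cos(π*x/2)/2.
Note φ(0) = φ(2) = 0, so the boundary term u·φ vanishes.
LHS = ∫_0^2 u(x) φ'(x) dx = ∫_0^2 (π*x^2*cos(π*x/2)/2 + π*x*cos(π*x/2)/2 - π*cos(π*x/2)/2) dx. Term by term:
  ∫_0^2 -π*cos(π*x/2)/2 dx = 0;  ∫_0^2 π*x*cos(π*x/2)/2 dx = -4/π;  ∫_0^2 π*x^2*cos(π*x/2)/2 dx = -8/π.
Sum: 0 − 4/π − 8/π = -12/π.
So LHS = -12/π.
∫_0^2 v(x) φ(x) dx = ∫_0^2 (2*x*sin(π*x/2) + sin(π*x/2)) dx. Term by term:
  ∫_0^2 2*x*sin(π*x/2) dx = 8/π;  ∫_0^2 sin(π*x/2) dx = 4/π.
Sum: 8/π + 4/π = 12/π.
So RHS = -∫_0^2 v(x) φ(x) dx = -12/π.
LHS = RHS, so the identity holds for this test φ.
Moreover u is smooth here and v(x) = u'(x) = 2*x + 1 pointwise, so the identity holds for every test function. Hence v is the weak derivative of u.


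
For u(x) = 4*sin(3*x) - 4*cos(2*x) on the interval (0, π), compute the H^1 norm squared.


||u||_{H^1(0,π)}^2 = -192 + 120*π

u'(x) = 8*sin(2*x) + 12*cos(3*x).
Expand u² and (u')² and integrate term by term on (0, π), using: for integers n ≥ 1, ∫_0^π sin²(nx) dx = ∫_0^π cos²(nx) dx = π/2; for n ≠ n', ∫_0^π sin(nx)sin(n'x) dx = ∫_0^π cos(nx)cos(n'x) dx = 0; and by product-to-sum, ∫_0^π sin(nx)cos(n'x) dx = ½∫_0^π [sin((n+n')x) + sin((n−n')x)] dx, which is 0 when n+n' is even and 2n/(n²−n'²) when n+n' is odd (it need not vanish on (0, π)).
  u² squared terms: (-4)²·∫cos(2x)² dx = 16·π/2 = 8*π;  (4)²·∫sin(3x)² dx = 16·π/2 = 8*π.
  u² cross terms: 2·(-4)·(4)·∫cos(2x)·sin(3x) dx = -32·(6/5) = -192/5.
  So ∫_0^π u² dx = 8*π + 8*π − 192/5 = -192/5 + 16*π.
  (u')² squared terms: (8)²·∫sin(2x)² dx = 64·π/2 = 32*π;  (12)²·∫cos(3x)² dx = 144·π/2 = 72*π.
  (u')² cross terms: 2·(8)·(12)·∫sin(2x)·cos(3x) dx = 192·(-4/5) = -768/5.
  So ∫_0^π (u')² dx = 32*π + 72*π − 768/5 = -768/5 + 104*π.
||u||_{H^1}^2 = (-192/5 + 16*π) + (-768/5 + 104*π) = -192 + 120*π.


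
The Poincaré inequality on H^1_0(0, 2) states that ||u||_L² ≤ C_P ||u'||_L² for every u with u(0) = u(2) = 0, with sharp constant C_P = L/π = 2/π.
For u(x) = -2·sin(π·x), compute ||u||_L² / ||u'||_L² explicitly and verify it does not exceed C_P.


||u||_L² / ||u'||_L² = 1/π < C_P = 2/π.

u(x) = -2·sin(π·x), so u'(x) = -2*π*cos(π*x).
Writing u(x) = A·sin(kπx/L) with A = -2 and k = 2, use ∫_0^L sin²(kπx/L) dx = L/2 and ∫_0^L cos²(kπx/L) dx = L/2.
u² = 4·sin²(π·x) and (u')² = 4*π^2·cos²(π·x), and each of sin², cos² integrates to L/2 = 1 over (0, 2).
∫_0^2 u² dx = 4, so ||u||_L² = 2.
∫_0^2 (u')² dx = 4*π^2, so ||u'||_L² = 2*π.
Ratio ||u||_L² / ||u'||_L² = 1/π.
Sharp Poincaré constant on H^1_0(0, 2) is C_P = L/π = 2/π, achieved by sin(π/2·x).
This is the k = 2 harmonic; the ratio L/(kπ) is strictly less than C_P = L/π, consistent with the sharp inequality ||u||_L² ≤ C_P ||u'||_L².


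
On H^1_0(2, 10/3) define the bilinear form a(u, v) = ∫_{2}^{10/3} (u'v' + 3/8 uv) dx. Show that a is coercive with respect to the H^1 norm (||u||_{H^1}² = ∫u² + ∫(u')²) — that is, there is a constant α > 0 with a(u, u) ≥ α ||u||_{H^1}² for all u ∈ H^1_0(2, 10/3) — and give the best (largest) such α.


α = 3*(2 + 3*π^2)/(16 + 9*π^2)

Coercivity of a(·,·) on H^1_0(2, 10/3) means a(u, u) ≥ α ||u||_{H^1}² for every u ∈ H^1_0.
The interval has length L = 4/3, and Poincaré/coercivity depend only on L. Here a(u, u) = ∫(u')² + (3/8)·∫u².
Here 0 < c = 3/8 < 1. The condition a(u,u) ≥ α||u||_{H^1}² reads (1−α)∫(u')² ≥ (α−c)∫u². Any admissible α is ≤ 1 (rapidly oscillating u have ∫u²/∫(u')² → 0), and α = 1 would force 0 ≥ (1−c)∫u², impossible since c < 1; so 1−α > 0. By the sharp Poincaré inequality on H^1_0 of an interval of length L, ∫(u')² ≥ (π/L)²∫u² with equality for the first sine mode sin(π(x−x₀)/L) (x₀ the left endpoint), so the inequality holds for all u iff (1−α)(π/L)² ≥ α − c, i.e. α ≤ ((π/L)² + c)/((π/L)² + 1) = (1 + c(L/π)²)/(1 + (L/π)²). With (π/L)² = 9*π^2/16 and c = 3/8, the largest admissible constant is α = ((π/L)² + c)/((π/L)² + 1).
Simplifying, α = 3*(2 + 3*π^2)/(16 + 9*π^2).


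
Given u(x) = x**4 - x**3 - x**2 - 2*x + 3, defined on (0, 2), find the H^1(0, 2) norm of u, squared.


||u||_{H^1}^2 = 14734/315

The H^1 norm (squared) on an interval (0, L) is
  ||u||_{H^1}^2 = ∫_0^L u(x)^2 dx + ∫_0^L u'(x)^2 dx.
Compute u'(x) = 4*x**3 - 3*x**2 - 2*x - 2.
Then u(x)^2 = x**8 - 2*x**7 - x**6 - 2*x**5 + 11*x**4 - 2*x**3 - 2*x**2 - 12*x + 9 and u'(x)^2 = 16*x**6 - 24*x**5 - 7*x**4 - 4*x**3 + 16*x**2 + 8*x + 4.
Integrate each monomial from 0 to 2 using ∫_0^2 c·x^n dx = c·2^(n+1)/(n+1):
  ∫_0^2 u(x)^2 dx = ∫_0^2 (x^8 - 2*x^7 - x^6 - 2*x^5 + 11*x^4 - 2*x^3 - 2*x^2 - 12*x + 9) dx. Term by term:
    ∫_0^2 x^8 dx = 512/9;  ∫_0^2 -2*x^7 dx = -64;  ∫_0^2 -x^6 dx = -128/7;
    ∫_0^2 -2*x^5 dx = -64/3;  ∫_0^2 11*x^4 dx = 352/5;  ∫_0^2 -2*x^3 dx = -8;
    ∫_0^2 -2*x^2 dx = -16/3;  ∫_0^2 -12*x dx = -24;  ∫_0^2 9 dx = 18.
  Sum: 512/9 − 64 − 128/7 − 64/3 + 352/5 − 8 − 16/3 − 24 + 18 = 1366/315.
  ∫_0^2 u'(x)^2 dx = ∫_0^2 (16*x^6 - 24*x^5 - 7*x^4 - 4*x^3 + 16*x^2 + 8*x + 4) dx. Term by term:
    ∫_0^2 16*x^6 dx = 2048/7;  ∫_0^2 -24*x^5 dx = -256;  ∫_0^2 -7*x^4 dx = -224/5;
    ∫_0^2 -4*x^3 dx = -16;  ∫_0^2 16*x^2 dx = 128/3;  ∫_0^2 8*x dx = 16;
    ∫_0^2 4 dx = 8.
  Sum: 2048/7 − 256 − 224/5 − 16 + 128/3 + 16 + 8 = 4456/105.
Adding: ||u||_{H^1}^2 = 1366/315 + 4456/105 = 14734/315.


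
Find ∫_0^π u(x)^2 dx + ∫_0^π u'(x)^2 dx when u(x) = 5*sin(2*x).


||u||_{H^1(0,π)}^2 = 125*π/2

u'(x) = 10*cos(2*x).
Expand u² and (u')² and integrate term by term on (0, π), using: for integers n ≥ 1, ∫_0^π sin²(nx) dx = ∫_0^π cos²(nx) dx = π/2; for n ≠ n', ∫_0^π sin(nx)sin(n'x) dx = ∫_0^π cos(nx)cos(n'x) dx = 0; and by product-to-sum, ∫_0^π sin(nx)cos(n'x) dx = ½∫_0^π [sin((n+n')x) + sin((n−n')x)] dx, which is 0 when n+n' is even and 2n/(n²−n'²) when n+n' is odd (it need not vanish on (0, π)).
  u² squared terms: (5)²·∫sin(2x)² dx = 25·π/2 = 25*π/2.
  So ∫_0^π u² dx = 25*π/2.
  (u')² squared terms: (10)²·∫cos(2x)² dx = 100·π/2 = 50*π.
  So ∫_0^π (u')² dx = 50*π.
||u||_{H^1}^2 = (25*π/2) + (50*π) = 125*π/2.


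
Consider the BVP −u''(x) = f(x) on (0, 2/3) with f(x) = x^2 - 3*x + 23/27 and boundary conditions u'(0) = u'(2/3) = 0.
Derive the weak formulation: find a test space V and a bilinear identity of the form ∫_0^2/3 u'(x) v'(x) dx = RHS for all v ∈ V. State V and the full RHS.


V = H^1(0, 2/3) (no boundary constraint on v; u is determined up to an additive constant); weak form: ∫_0^2/3 u'v' dx = ∫_0^2/3 (x^2 - 3*x + 23/27) v dx for all v ∈ V.

Multiply both sides by a test function v and integrate from 0 to 2/3:
  ∫_0^2/3 −u''(x) v(x) dx = ∫_0^2/3 f(x) v(x) dx.
Integrate the LHS by parts once:
  ∫_0^2/3 −u'' v dx = −[u'(x) v(x)]_0^2/3 + ∫_0^2/3 u'(x) v'(x) dx.
Thus ∫_0^2/3 u'(x) v'(x) dx = ∫_0^2/3 f(x) v(x) dx + [u'(x) v(x)]_0^2/3.
Choose V so that boundary terms are either known or forced to vanish.
u has homogeneous Neumann: u'(0) = u'(2/3) = 0. So [u' v]_0^2/3 = 0·v(2/3) − 0·v(0) = 0 for any v; take V = H^1(0, 2/3).
Weak formulation: find u (satisfying any essential BC) such that ∫_0^2/3 u'(x) v'(x) dx = ∫_0^2/3 f v dx for all v ∈ V (homogeneous Neumann, so boundary terms vanish).
Substituting f(x) = x^2 - 3*x + 23/27, the right-hand side is ∫_0^2/3 (x^2 - 3*x + 23/27) v dx.
Compatibility check (pure Neumann): taking v ≡ 1 ∈ V gives 0 = ∫_0^2/3 f dx + (0) − (0), i.e. ∫_0^2/3 f dx must equal u'(0) − u'(2/3) = 0. Indeed ∫_0^2/3 (x^2 - 3*x + 23/27) dx = 0, so the data are compatible. The solution is then unique only up to an additive constant (fix it e.g. by requiring ∫_0^2/3 u dx = 0).


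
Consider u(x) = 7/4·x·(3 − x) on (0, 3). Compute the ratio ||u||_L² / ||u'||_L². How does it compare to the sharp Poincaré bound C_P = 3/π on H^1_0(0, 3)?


||u||_L² / ||u'||_L² = 3*sqrt(10)/10 < C_P = 3/π.

u(x) = 7/4·x·(3 − x), so u'(x) = 21/4 - 7*x/2.
u(x) = 7/4·x·(3 − x) vanishes at x = 0 and x = 3, so u ∈ H^1_0(0, 3). Differentiate via the product rule and integrate the resulting polynomials term by term.
  ∫_0^3 u² dx = ∫_0^3 (49*x^4/16 - 147*x^3/8 + 441*x^2/16) dx. Term by term:
    ∫_0^3 49*x^4/16 dx = 11907/80;  ∫_0^3 -147*x^3/8 dx = -11907/32;  ∫_0^3 441*x^2/16 dx = 3969/16.
  Sum: 11907/80 − 11907/32 + 3969/16 = 3969/160.
  ∫_0^3 (u')² dx = ∫_0^3 (49*x^2/4 - 147*x/4 + 441/16) dx. Term by term:
    ∫_0^3 49*x^2/4 dx = 441/4;  ∫_0^3 -147*x/4 dx = -1323/8;  ∫_0^3 441/16 dx = 1323/16.
  Sum: 441/4 − 1323/8 + 1323/16 = 441/16.
∫_0^3 u² dx = 3969/160, so ||u||_L² = 63*sqrt(10)/40.
∫_0^3 (u')² dx = 441/16, so ||u'||_L² = 21/4.
Ratio ||u||_L² / ||u'||_L² = 3*sqrt(10)/10.
Sharp Poincaré constant on H^1_0(0, 3) is C_P = L/π = 3/π, achieved by sin(π/3·x).
A polynomial bump cannot attain the sharp Poincaré constant (only the first sine eigenfunction does), so the ratio is strictly less than C_P, consistent with ||u||_L² ≤ C_P ||u'||_L².


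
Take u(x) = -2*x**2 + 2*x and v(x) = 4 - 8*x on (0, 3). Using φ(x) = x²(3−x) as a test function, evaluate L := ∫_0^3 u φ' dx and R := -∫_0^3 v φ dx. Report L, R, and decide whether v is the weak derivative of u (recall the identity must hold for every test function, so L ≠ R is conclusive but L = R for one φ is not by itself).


LHS = 351/10, RHS = 351/5. No, v is not the weak derivative of u.

u(x) = -2*x**2 + 2*x, classical derivative u'(x) = 2 - 4*x.
φ(x) = x²(3−x), so φ'(x) = 3*x*(2 - x).
Note φ(0) = φ(3) = 0, so the boundary term u·φ vanishes.
LHS = ∫_0^3 u(x) φ'(x) dx = ∫_0^3 (6*x^4 - 18*x^3 + 12*x^2) dx. Term by term:
  ∫_0^3 6*x^4 dx = 1458/5;  ∫_0^3 -18*x^3 dx = -729/2;  ∫_0^3 12*x^2 dx = 108.
Sum: 1458/5 − 729/2 + 108 = 351/10.
So LHS = 351/10.
∫_0^3 v(x) φ(x) dx = ∫_0^3 (8*x^4 - 28*x^3 + 12*x^2) dx. Term by term:
  ∫_0^3 8*x^4 dx = 1944/5;  ∫_0^3 -28*x^3 dx = -567;  ∫_0^3 12*x^2 dx = 108.
Sum: 1944/5 − 567 + 108 = -351/5.
So RHS = -∫_0^3 v(x) φ(x) dx = 351/5.
LHS − RHS = -351/10 ≠ 0, so the identity fails.
(For a valid weak derivative the identity must hold for EVERY test function, in particular this one. The failure shows v is NOT the weak derivative of u.)
Correct weak derivative would be u'(x) = 2 - 4*x.


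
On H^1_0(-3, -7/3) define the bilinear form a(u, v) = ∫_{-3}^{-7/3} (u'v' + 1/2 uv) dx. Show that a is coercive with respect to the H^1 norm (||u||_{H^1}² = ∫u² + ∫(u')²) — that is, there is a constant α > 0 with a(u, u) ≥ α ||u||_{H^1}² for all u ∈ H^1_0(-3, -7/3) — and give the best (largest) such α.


α = (2 + 9*π^2)/(4 + 9*π^2)

Coercivity of a(·,·) on H^1_0(-3, -7/3) means a(u, u) ≥ α ||u||_{H^1}² for every u ∈ H^1_0.
The interval has length L = 2/3, and Poincaré/coercivity depend only on L. Here a(u, u) = ∫(u')² + (1/2)·∫u².
Here 0 < c = 1/2 < 1. The condition a(u,u) ≥ α||u||_{H^1}² reads (1−α)∫(u')² ≥ (α−c)∫u². Any admissible α is ≤ 1 (rapidly oscillating u have ∫u²/∫(u')² → 0), and α = 1 would force 0 ≥ (1−c)∫u², impossible since c < 1; so 1−α > 0. By the sharp Poincaré inequality on H^1_0 of an interval of length L, ∫(u')² ≥ (π/L)²∫u² with equality for the first sine mode sin(π(x−x₀)/L) (x₀ the left endpoint), so the inequality holds for all u iff (1−α)(π/L)² ≥ α − c, i.e. α ≤ ((π/L)² + c)/((π/L)² + 1) = (1 + c(L/π)²)/(1 + (L/π)²). With (π/L)² = 9*π^2/4 and c = 1/2, the largest admissible constant is α = ((π/L)² + c)/((π/L)² + 1).
Simplifying, α = (2 + 9*π^2)/(4 + 9*π^2).
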